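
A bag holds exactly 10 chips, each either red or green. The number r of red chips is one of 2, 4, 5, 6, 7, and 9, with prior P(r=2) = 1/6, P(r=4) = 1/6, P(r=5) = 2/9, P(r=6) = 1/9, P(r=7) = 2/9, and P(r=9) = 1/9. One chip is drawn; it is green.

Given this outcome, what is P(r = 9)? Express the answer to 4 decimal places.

For each hypothesis, P(data | H) works out to: P(data | r = 2) = (8/10) = 4/5; P(data | r = 4) = (6/10) = 3/5; P(data | r = 5) = (5/10) = 1/2; P(data | r = 6) = (4/10) = 2/5; P(data | r = 7) = (3/10) = 3/10; P(data | r = 9) = (1/10) = 1/10.
Weighting by the prior gives 1/6 · 4/5 = 2/15, 1/6 · 3/5 = 1/10, 2/9 · 1/2 = 1/9, 1/9 · 2/5 = 2/45, 2/9 · 3/10 = 1/15, 1/9 · 1/10 = 1/90; summing to 7/15.
Hence P(r = 9 | data) = (1/90) / (7/15) = 1/42.

0.0238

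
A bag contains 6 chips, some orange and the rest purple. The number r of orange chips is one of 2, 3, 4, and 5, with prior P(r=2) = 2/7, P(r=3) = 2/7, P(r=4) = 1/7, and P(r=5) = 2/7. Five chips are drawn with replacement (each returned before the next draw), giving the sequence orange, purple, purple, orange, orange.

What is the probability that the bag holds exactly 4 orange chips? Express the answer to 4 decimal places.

0.2051

Compute the likelihood of the observed sequence for each case: P(data | r = 2) = (2/6)(4/6)(4/6)(2/6)(2/6) = 0.016461; P(data | r = 3) = (3/6)(3/6)(3/6)(3/6)(3/6) = 0.03125; P(data | r = 4) = (4/6)(2/6)(2/6)(4/6)(4/6) = 0.032922; P(data | r = 5) = (5/6)(1/6)(1/6)(5/6)(5/6) = 0.016075.
Weighting by the prior gives 2/7 · 0.016461 = 0.0047031, 2/7 · 0.03125 = 0.0089286, 1/7 · 0.032922 = 0.0047031, 2/7 · 0.016075 = 0.0045929; with total 0.022928.
So P(r = 4 | data) = (0.0047031) / (0.022928) = 0.20513.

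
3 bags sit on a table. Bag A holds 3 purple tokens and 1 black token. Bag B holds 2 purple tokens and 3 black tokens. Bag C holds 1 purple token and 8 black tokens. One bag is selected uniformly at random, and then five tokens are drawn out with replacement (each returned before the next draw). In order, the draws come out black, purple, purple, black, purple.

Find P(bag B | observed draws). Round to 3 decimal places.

0.456

The likelihood of the observed sequence under each hypothesis: P(data | bag A) = (1/4)(3/4)(3/4)(1/4)(3/4) = 0.026367; P(data | bag B) = (3/5)(2/5)(2/5)(3/5)(2/5) = 0.02304; P(data | bag C) = (8/9)(1/9)(1/9)(8/9)(1/9) = 0.0010838.
Multiplying each by its prior: 1/3 · 0.026367 = 0.0087891, 1/3 · 0.02304 = 0.00768, 1/3 · 0.0010838 = 0.00036128; with total 0.01683.
So P(bag B | data) = (0.00768) / (0.01683) = 0.45632.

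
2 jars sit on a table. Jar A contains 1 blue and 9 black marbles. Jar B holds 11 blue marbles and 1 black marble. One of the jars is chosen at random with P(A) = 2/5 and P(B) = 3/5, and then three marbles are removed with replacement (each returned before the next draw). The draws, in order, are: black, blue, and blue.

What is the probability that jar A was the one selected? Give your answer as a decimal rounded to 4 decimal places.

0.0789

Compute the likelihood of the observed sequence for each case: P(data | jar A) = (9/10)(1/10)(1/10) = 0.009; P(data | jar B) = (1/12)(11/12)(11/12) = 0.070023.
The prior-weighted likelihoods are 2/5 · 0.009 = 0.0036, 3/5 · 0.070023 = 0.042014; with total 0.045614.
Hence P(jar A | data) = (0.0036) / (0.045614) = 0.078923.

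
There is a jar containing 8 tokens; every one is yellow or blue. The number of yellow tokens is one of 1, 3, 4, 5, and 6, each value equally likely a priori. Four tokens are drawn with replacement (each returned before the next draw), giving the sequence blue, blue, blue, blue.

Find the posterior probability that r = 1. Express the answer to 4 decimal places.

0.7106

Compute the likelihood of the observed sequence for each case: P(data | r = 1) = (7/8)(7/8)(7/8)(7/8) = 0.58618; P(data | r = 3) = (5/8)(5/8)(5/8)(5/8) = 0.15259; P(data | r = 4) = (4/8)(4/8)(4/8)(4/8) = 0.0625; P(data | r = 5) = (3/8)(3/8)(3/8)(3/8) = 0.019775; P(data | r = 6) = (2/8)(2/8)(2/8)(2/8) = 0.0039062.
Weighting by the prior gives 1/5 · 0.58618 = 0.11724, 1/5 · 0.15259 = 0.030518, 1/5 · 0.0625 = 0.0125, 1/5 · 0.019775 = 0.0039551, 1/5 · 0.0039062 = 0.00078125; summing to 0.16499.
So P(r = 1 | data) = (0.11724) / (0.16499) = 0.71057.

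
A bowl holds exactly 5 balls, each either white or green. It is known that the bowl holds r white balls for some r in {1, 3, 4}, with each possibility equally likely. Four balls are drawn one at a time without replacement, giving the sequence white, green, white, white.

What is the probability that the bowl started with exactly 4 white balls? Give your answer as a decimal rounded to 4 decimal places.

0.6667

Under each hypothesis, the probability of the observed sequence is: P(data | r = 1) = (1/5)(4/4)(0/3) = 0; P(data | r = 3) = (3/5)(2/4)(2/3)(1/2) = 1/10; P(data | r = 4) = (4/5)(1/4)(3/3)(2/2) = 1/5.
The prior-weighted likelihoods are 1/3 · 0 = 0, 1/3 · 1/10 = 1/30, 1/3 · 1/5 = 1/15; summing to 1/10.
So P(r = 4 | data) = (1/15) / (1/10) = 2/3.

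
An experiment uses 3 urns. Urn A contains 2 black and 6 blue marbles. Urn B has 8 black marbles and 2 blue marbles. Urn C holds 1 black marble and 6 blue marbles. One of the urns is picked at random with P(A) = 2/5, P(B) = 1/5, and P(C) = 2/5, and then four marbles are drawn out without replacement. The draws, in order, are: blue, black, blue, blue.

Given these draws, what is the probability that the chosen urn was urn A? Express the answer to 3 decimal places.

For each hypothesis, P(data | H) works out to: P(data | urn A) = (6/8)(2/7)(5/6)(4/5) = 1/7; P(data | urn B) = (2/10)(8/9)(1/8)(0/7) = 0; P(data | urn C) = (6/7)(1/6)(5/5)(4/4) = 1/7.
Multiplying each by its prior: 2/5 · 1/7 = 2/35, 1/5 · 0 = 0, 2/5 · 1/7 = 2/35; summing to 4/35.
Hence P(urn A | data) = (2/35) / (4/35) = 1/2.

0.500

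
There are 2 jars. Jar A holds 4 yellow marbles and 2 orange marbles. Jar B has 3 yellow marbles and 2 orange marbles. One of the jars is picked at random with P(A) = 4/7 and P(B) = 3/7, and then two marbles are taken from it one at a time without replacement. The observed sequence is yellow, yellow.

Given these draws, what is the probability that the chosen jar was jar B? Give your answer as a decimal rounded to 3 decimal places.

0.360

Under each hypothesis, the probability of the observed sequence is: P(data | jar A) = (4/6)(3/5) = 2/5; P(data | jar B) = (3/5)(2/4) = 3/10.
The prior-weighted likelihoods are 4/7 · 2/5 = 8/35, 3/7 · 3/10 = 9/70; with total 5/14.
Hence P(jar B | data) = (9/70) / (5/14) = 9/25.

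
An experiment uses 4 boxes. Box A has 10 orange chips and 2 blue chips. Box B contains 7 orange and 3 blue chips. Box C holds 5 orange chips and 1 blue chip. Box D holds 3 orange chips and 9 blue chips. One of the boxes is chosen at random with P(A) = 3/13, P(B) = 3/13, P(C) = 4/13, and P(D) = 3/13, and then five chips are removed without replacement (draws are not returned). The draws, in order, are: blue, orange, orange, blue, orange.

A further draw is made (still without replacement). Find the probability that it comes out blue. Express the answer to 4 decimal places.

0.2099

Under each hypothesis, the probability of the observed sequence is: P(data | box A) = (2/12)(10/11)(9/10)(1/9)(8/8) = 0.015152; P(data | box B) = (3/10)(7/9)(6/8)(2/7)(5/6) = 0.041667; P(data | box C) = (1/6)(5/5)(4/4)(0/3) = 0; P(data | box D) = (9/12)(3/11)(2/10)(8/9)(1/8) = 0.0045455.
The prior-weighted likelihoods are 3/13 · 0.015152 = 0.0034965, 3/13 · 0.041667 = 0.0096154, 4/13 · 0 = 0, 3/13 · 0.0045455 = 0.001049; summing to 0.014161.
The posterior is then P(box A | data) = 0.24691, P(box B | data) = 0.67901, P(box C | data) = 0, P(box D | data) = 0.074074.
Averaging over the posterior, P(blue next | data) = (0)(0.24691) + (1/5)(0.67901) + (1)(0.074074) = 0.20988.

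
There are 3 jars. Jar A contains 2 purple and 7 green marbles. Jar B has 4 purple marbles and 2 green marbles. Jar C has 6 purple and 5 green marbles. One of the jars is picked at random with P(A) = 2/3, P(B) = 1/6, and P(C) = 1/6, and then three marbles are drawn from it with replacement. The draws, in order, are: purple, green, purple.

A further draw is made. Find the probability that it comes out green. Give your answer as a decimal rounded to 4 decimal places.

Under each hypothesis, the probability of the observed sequence is: P(data | jar A) = (2/9)(7/9)(2/9) = 0.038409; P(data | jar B) = (4/6)(2/6)(4/6) = 0.14815; P(data | jar C) = (6/11)(5/11)(6/11) = 0.13524.
The prior-weighted likelihoods are 2/3 · 0.038409 = 0.025606, 1/6 · 0.14815 = 0.024691, 1/6 · 0.13524 = 0.022539; these sum to 0.072837.
The posterior is then P(jar A | data) = 0.35155, P(jar B | data) = 0.339, P(jar C | data) = 0.30945.
Averaging over the posterior, P(green next | data) = (7/9)(0.35155) + (1/3)(0.339) + (5/11)(0.30945) = 0.52709.

0.5271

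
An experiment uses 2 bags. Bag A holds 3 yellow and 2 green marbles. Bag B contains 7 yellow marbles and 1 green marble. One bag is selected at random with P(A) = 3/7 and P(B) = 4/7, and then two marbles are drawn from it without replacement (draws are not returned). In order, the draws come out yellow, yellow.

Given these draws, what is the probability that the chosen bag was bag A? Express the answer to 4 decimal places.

0.2308

For each hypothesis, P(data | H) works out to: P(data | bag A) = (3/5)(2/4) = 3/10; P(data | bag B) = (7/8)(6/7) = 3/4.
The prior-weighted likelihoods are 3/7 · 3/10 = 9/70, 4/7 · 3/4 = 3/7; summing to 39/70.
So P(bag A | data) = (9/70) / (39/70) = 3/13.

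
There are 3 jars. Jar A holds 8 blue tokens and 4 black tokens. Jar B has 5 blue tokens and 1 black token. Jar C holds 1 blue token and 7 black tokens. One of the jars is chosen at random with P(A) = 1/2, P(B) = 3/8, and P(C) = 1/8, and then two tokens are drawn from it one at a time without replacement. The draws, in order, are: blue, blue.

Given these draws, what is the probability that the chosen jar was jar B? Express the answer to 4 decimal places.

The likelihood of the observed sequence under each hypothesis: P(data | jar A) = (8/12)(7/11) = 14/33; P(data | jar B) = (5/6)(4/5) = 2/3; P(data | jar C) = (1/8)(0/7) = 0.
The prior-weighted likelihoods are 1/2 · 14/33 = 7/33, 3/8 · 2/3 = 1/4, 1/8 · 0 = 0; with total 61/132.
So P(jar B | data) = (1/4) / (61/132) = 33/61.

0.5410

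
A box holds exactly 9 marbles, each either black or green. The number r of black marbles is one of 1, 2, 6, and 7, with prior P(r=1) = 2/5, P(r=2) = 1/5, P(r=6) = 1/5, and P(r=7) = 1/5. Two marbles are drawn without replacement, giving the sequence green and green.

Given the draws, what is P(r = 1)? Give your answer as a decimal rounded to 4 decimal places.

0.6914

For each hypothesis, P(data | H) works out to: P(data | r = 1) = (8/9)(7/8) = 7/9; P(data | r = 2) = (7/9)(6/8) = 7/12; P(data | r = 6) = (3/9)(2/8) = 1/12; P(data | r = 7) = (2/9)(1/8) = 1/36.
Multiplying each by its prior: 2/5 · 7/9 = 14/45, 1/5 · 7/12 = 7/60, 1/5 · 1/12 = 1/60, 1/5 · 1/36 = 1/180; these sum to 9/20.
So P(r = 1 | data) = (14/45) / (9/20) = 56/81.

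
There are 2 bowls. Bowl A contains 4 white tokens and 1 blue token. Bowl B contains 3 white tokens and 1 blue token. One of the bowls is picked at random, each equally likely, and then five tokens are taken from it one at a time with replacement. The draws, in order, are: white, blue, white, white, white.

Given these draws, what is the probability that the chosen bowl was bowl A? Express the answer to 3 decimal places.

Compute the likelihood of the observed sequence for each case: P(data | bowl A) = (4/5)(1/5)(4/5)(4/5)(4/5) = 0.08192; P(data | bowl B) = (3/4)(1/4)(3/4)(3/4)(3/4) = 0.079102.
The prior-weighted likelihoods are 1/2 · 0.08192 = 0.04096, 1/2 · 0.079102 = 0.039551; these sum to 0.080511.
Therefore the posterior P(bowl A | data) = (0.04096) / (0.080511) = 0.50875.

0.509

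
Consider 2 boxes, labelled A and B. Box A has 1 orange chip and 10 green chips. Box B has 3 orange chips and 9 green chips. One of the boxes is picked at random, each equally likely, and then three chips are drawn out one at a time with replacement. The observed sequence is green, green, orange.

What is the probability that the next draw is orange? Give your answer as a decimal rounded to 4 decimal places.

0.1946

The likelihood of the observed sequence under each hypothesis: P(data | box A) = (10/11)(10/11)(1/11) = 0.075131; P(data | box B) = (9/12)(9/12)(3/12) = 0.14062.
Weighting by the prior gives 1/2 · 0.075131 = 0.037566, 1/2 · 0.14062 = 0.070312; these sum to 0.10788.
Dividing through by the total gives posterior P(box A | data) = 0.34822, P(box B | data) = 0.65178.
The predictive probability is P(orange next | data) = (1/11)(0.34822) + (1/4)(0.65178) = 0.1946.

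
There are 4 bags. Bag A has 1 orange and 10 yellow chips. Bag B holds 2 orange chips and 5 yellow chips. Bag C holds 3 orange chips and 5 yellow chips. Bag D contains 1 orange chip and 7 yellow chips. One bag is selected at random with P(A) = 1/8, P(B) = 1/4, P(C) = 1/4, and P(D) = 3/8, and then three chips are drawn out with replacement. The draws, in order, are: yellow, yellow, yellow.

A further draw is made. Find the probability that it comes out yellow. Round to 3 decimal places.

0.821

Compute the likelihood of the observed sequence for each case: P(data | bag A) = (10/11)(10/11)(10/11) = 0.75131; P(data | bag B) = (5/7)(5/7)(5/7) = 0.36443; P(data | bag C) = (5/8)(5/8)(5/8) = 0.24414; P(data | bag D) = (7/8)(7/8)(7/8) = 0.66992.
Multiplying each by its prior: 1/8 · 0.75131 = 0.093914, 1/4 · 0.36443 = 0.091108, 1/4 · 0.24414 = 0.061035, 3/8 · 0.66992 = 0.25122; summing to 0.49728.
Normalising, the posterior is P(bag A | data) = 0.18886, P(bag B | data) = 0.18321, P(bag C | data) = 0.12274, P(bag D | data) = 0.50519.
So P(yellow next | data) = Σ P(yellow next | H) P(H | data) = (10/11)(0.18886) + (5/7)(0.18321) + (5/8)(0.12274) + (7/8)(0.50519) = 0.82131.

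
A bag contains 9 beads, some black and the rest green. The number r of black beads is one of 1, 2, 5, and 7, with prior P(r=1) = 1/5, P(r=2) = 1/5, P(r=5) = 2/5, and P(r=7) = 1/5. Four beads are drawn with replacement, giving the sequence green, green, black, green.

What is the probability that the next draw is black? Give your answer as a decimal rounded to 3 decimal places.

For each hypothesis, P(data | H) works out to: P(data | r = 1) = (8/9)(8/9)(1/9)(8/9) = 0.078037; P(data | r = 2) = (7/9)(7/9)(2/9)(7/9) = 0.10456; P(data | r = 5) = (4/9)(4/9)(5/9)(4/9) = 0.048773; P(data | r = 7) = (2/9)(2/9)(7/9)(2/9) = 0.0085353.
Multiplying each by its prior: 1/5 · 0.078037 = 0.015607, 1/5 · 0.10456 = 0.020911, 2/5 · 0.048773 = 0.019509, 1/5 · 0.0085353 = 0.0017071; summing to 0.057735.
The posterior is then P(r = 1 | data) = 0.27033, P(r = 2 | data) = 0.3622, P(r = 5 | data) = 0.33791, P(r = 7 | data) = 0.029567.
The predictive probability is P(black next | data) = (1/9)(0.27033) + (2/9)(0.3622) + (5/9)(0.33791) + (7/9)(0.029567) = 0.32125.

0.321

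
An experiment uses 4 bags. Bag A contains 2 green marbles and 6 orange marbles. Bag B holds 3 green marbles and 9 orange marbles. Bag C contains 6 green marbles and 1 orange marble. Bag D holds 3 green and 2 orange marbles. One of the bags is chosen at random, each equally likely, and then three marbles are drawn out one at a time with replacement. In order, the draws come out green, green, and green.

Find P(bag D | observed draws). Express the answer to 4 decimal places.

Under each hypothesis, the probability of the observed sequence is: P(data | bag A) = (2/8)(2/8)(2/8) = 0.015625; P(data | bag B) = (3/12)(3/12)(3/12) = 0.015625; P(data | bag C) = (6/7)(6/7)(6/7) = 0.62974; P(data | bag D) = (3/5)(3/5)(3/5) = 0.216.
Multiplying each by its prior: 1/4 · 0.015625 = 0.0039062, 1/4 · 0.015625 = 0.0039062, 1/4 · 0.62974 = 0.15743, 1/4 · 0.216 = 0.054; these sum to 0.21925.
Hence P(bag D | data) = (0.054) / (0.21925) = 0.2463.

0.2463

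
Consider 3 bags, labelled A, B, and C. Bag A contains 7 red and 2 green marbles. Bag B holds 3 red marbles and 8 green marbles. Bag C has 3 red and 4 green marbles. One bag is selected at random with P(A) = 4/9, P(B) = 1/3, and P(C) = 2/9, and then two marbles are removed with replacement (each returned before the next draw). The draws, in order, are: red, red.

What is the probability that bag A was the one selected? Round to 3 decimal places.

Under each hypothesis, the probability of the observed sequence is: P(data | bag A) = (7/9)(7/9) = 0.60494; P(data | bag B) = (3/11)(3/11) = 0.07438; P(data | bag C) = (3/7)(3/7) = 0.18367.
The prior-weighted likelihoods are 4/9 · 0.60494 = 0.26886, 1/3 · 0.07438 = 0.024793, 2/9 · 0.18367 = 0.040816; these sum to 0.33447.
So P(bag A | data) = (0.26886) / (0.33447) = 0.80384.

0.804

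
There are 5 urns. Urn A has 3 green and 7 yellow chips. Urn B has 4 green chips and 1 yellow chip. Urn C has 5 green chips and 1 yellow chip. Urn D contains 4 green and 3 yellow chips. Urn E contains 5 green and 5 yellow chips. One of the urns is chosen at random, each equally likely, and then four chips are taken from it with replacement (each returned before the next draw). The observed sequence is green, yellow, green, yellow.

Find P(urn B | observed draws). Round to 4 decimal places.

0.1211

For each hypothesis, P(data | H) works out to: P(data | urn A) = (3/10)(7/10)(3/10)(7/10) = 0.0441; P(data | urn B) = (4/5)(1/5)(4/5)(1/5) = 0.0256; P(data | urn C) = (5/6)(1/6)(5/6)(1/6) = 0.01929; P(data | urn D) = (4/7)(3/7)(4/7)(3/7) = 0.059975; P(data | urn E) = (5/10)(5/10)(5/10)(5/10) = 0.0625.
Weighting by the prior gives 1/5 · 0.0441 = 0.00882, 1/5 · 0.0256 = 0.00512, 1/5 · 0.01929 = 0.003858, 1/5 · 0.059975 = 0.011995, 1/5 · 0.0625 = 0.0125; summing to 0.042293.
Hence P(urn B | data) = (0.00512) / (0.042293) = 0.12106.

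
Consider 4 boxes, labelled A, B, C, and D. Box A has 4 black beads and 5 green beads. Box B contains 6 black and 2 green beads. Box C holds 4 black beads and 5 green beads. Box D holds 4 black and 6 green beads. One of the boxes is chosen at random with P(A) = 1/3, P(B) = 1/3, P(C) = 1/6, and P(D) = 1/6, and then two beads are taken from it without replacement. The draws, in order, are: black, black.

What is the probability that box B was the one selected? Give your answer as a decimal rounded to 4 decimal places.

Under each hypothesis, the probability of the observed sequence is: P(data | box A) = (4/9)(3/8) = 1/6; P(data | box B) = (6/8)(5/7) = 15/28; P(data | box C) = (4/9)(3/8) = 1/6; P(data | box D) = (4/10)(3/9) = 2/15.
Weighting by the prior gives 1/3 · 1/6 = 1/18, 1/3 · 15/28 = 5/28, 1/6 · 1/6 = 1/36, 1/6 · 2/15 = 1/45; these sum to 179/630.
By Bayes' rule, P(box B | data) = (5/28) / (179/630) = 225/358.

0.6285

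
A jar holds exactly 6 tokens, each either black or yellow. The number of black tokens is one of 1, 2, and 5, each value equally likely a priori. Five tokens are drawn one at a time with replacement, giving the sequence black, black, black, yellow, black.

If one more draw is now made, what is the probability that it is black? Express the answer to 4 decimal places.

Compute the likelihood of the observed sequence for each case: P(data | r = 1) = (1/6)(1/6)(1/6)(5/6)(1/6) = 0.000643; P(data | r = 2) = (2/6)(2/6)(2/6)(4/6)(2/6) = 0.0082305; P(data | r = 5) = (5/6)(5/6)(5/6)(1/6)(5/6) = 0.080376.
The prior-weighted likelihoods are 1/3 · 0.000643 = 0.00021433, 1/3 · 0.0082305 = 0.0027435, 1/3 · 0.080376 = 0.026792; these sum to 0.02975.
The posterior is then P(r = 1 | data) = 0.0072046, P(r = 2 | data) = 0.092219, P(r = 5 | data) = 0.90058.
So P(black next | data) = Σ P(black next | H) P(H | data) = (1/6)(0.0072046) + (1/3)(0.092219) + (5/6)(0.90058) = 0.78242.

0.7824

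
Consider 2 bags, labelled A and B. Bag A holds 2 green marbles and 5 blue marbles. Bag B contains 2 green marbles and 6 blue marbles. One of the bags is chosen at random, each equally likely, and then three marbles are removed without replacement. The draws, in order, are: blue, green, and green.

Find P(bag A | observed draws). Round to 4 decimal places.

0.5714

The likelihood of the observed sequence under each hypothesis: P(data | bag A) = (5/7)(2/6)(1/5) = 1/21; P(data | bag B) = (6/8)(2/7)(1/6) = 1/28.
The prior-weighted likelihoods are 1/2 · 1/21 = 1/42, 1/2 · 1/28 = 1/56; these sum to 1/24.
So P(bag A | data) = (1/42) / (1/24) = 4/7.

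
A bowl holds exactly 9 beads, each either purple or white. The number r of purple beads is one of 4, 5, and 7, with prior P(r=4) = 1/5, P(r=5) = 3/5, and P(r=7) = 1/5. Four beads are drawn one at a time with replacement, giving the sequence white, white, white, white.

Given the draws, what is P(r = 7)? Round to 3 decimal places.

For each hypothesis, P(data | H) works out to: P(data | r = 4) = (5/9)(5/9)(5/9)(5/9) = 0.09526; P(data | r = 5) = (4/9)(4/9)(4/9)(4/9) = 0.039018; P(data | r = 7) = (2/9)(2/9)(2/9)(2/9) = 0.0024387.
The prior-weighted likelihoods are 1/5 · 0.09526 = 0.019052, 3/5 · 0.039018 = 0.023411, 1/5 · 0.0024387 = 0.00048773; with total 0.042951.
Hence P(r = 7 | data) = (0.00048773) / (0.042951) = 0.011356.

0.011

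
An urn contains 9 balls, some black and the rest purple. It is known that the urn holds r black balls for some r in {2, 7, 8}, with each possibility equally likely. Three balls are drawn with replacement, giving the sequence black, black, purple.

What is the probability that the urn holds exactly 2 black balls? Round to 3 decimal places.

0.147

Under each hypothesis, the probability of the observed sequence is: P(data | r = 2) = (2/9)(2/9)(7/9) = 0.038409; P(data | r = 7) = (7/9)(7/9)(2/9) = 0.13443; P(data | r = 8) = (8/9)(8/9)(1/9) = 0.087791.
Multiplying each by its prior: 1/3 · 0.038409 = 0.012803, 1/3 · 0.13443 = 0.04481, 1/3 · 0.087791 = 0.029264; with total 0.086877.
Hence P(r = 2 | data) = (0.012803) / (0.086877) = 0.14737.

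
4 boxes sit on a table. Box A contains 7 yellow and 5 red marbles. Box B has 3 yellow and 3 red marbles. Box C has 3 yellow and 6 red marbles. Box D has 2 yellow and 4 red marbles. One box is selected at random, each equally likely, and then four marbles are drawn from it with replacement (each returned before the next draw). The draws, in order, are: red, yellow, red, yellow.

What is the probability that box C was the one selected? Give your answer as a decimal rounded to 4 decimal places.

0.2241

Compute the likelihood of the observed sequence for each case: P(data | box A) = (5/12)(7/12)(5/12)(7/12) = 0.059076; P(data | box B) = (3/6)(3/6)(3/6)(3/6) = 0.0625; P(data | box C) = (6/9)(3/9)(6/9)(3/9) = 0.049383; P(data | box D) = (4/6)(2/6)(4/6)(2/6) = 0.049383.
Multiplying each by its prior: 1/4 · 0.059076 = 0.014769, 1/4 · 0.0625 = 0.015625, 1/4 · 0.049383 = 0.012346, 1/4 · 0.049383 = 0.012346; these sum to 0.055085.
By Bayes' rule, P(box C | data) = (0.012346) / (0.055085) = 0.22412.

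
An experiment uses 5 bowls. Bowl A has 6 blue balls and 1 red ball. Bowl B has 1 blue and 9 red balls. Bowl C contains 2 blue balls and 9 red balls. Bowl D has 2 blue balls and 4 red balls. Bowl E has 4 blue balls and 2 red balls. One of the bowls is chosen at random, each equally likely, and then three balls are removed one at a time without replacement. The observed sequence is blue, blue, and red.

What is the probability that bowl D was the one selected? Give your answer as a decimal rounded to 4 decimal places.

Under each hypothesis, the probability of the observed sequence is: P(data | bowl A) = (6/7)(5/6)(1/5) = 0.14286; P(data | bowl B) = (1/10)(0/9) = 0; P(data | bowl C) = (2/11)(1/10)(9/9) = 0.018182; P(data | bowl D) = (2/6)(1/5)(4/4) = 0.066667; P(data | bowl E) = (4/6)(3/5)(2/4) = 0.2.
Weighting by the prior gives 1/5 · 0.14286 = 0.028571, 1/5 · 0 = 0, 1/5 · 0.018182 = 0.0036364, 1/5 · 0.066667 = 0.013333, 1/5 · 0.2 = 0.04; with total 0.085541.
Therefore the posterior P(bowl D | data) = (0.013333) / (0.085541) = 0.15587.

0.1559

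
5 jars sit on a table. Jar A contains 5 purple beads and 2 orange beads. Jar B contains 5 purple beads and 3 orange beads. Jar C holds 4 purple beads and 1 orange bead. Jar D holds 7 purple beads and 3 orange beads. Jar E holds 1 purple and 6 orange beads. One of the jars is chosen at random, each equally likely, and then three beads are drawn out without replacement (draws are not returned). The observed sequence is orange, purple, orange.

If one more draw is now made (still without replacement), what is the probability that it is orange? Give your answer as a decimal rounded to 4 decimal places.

0.5000

Under each hypothesis, the probability of the observed sequence is: P(data | jar A) = (2/7)(5/6)(1/5) = 0.047619; P(data | jar B) = (3/8)(5/7)(2/6) = 0.089286; P(data | jar C) = (1/5)(4/4)(0/3) = 0; P(data | jar D) = (3/10)(7/9)(2/8) = 0.058333; P(data | jar E) = (6/7)(1/6)(5/5) = 0.14286.
Weighting by the prior gives 1/5 · 0.047619 = 0.0095238, 1/5 · 0.089286 = 0.017857, 1/5 · 0 = 0, 1/5 · 0.058333 = 0.011667, 1/5 · 0.14286 = 0.028571; these sum to 0.067619.
Dividing through by the total gives posterior P(jar A | data) = 0.14085, P(jar B | data) = 0.26408, P(jar C | data) = 0, P(jar D | data) = 0.17254, P(jar E | data) = 0.42254.
The predictive probability is P(orange next | data) = (0)(0.14085) + (1/5)(0.26408) + (1/7)(0.17254) + (1)(0.42254) = 0.5.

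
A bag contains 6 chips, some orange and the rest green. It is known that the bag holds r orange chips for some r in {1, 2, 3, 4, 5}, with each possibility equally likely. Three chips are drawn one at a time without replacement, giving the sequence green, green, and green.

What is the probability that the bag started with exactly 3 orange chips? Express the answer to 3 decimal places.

Compute the likelihood of the observed sequence for each case: P(data | r = 1) = (5/6)(4/5)(3/4) = 1/2; P(data | r = 2) = (4/6)(3/5)(2/4) = 1/5; P(data | r = 3) = (3/6)(2/5)(1/4) = 1/20; P(data | r = 4) = (2/6)(1/5)(0/4) = 0; P(data | r = 5) = (1/6)(0/5) = 0.
Weighting by the prior gives 1/5 · 1/2 = 1/10, 1/5 · 1/5 = 1/25, 1/5 · 1/20 = 1/100, 1/5 · 0 = 0, 1/5 · 0 = 0; with total 3/20.
So P(r = 3 | data) = (1/100) / (3/20) = 1/15.

0.067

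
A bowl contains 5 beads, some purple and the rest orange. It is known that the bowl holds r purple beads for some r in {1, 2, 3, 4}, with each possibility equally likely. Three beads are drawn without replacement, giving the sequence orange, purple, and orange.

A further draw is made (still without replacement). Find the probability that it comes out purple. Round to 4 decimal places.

Compute the likelihood of the observed sequence for each case: P(data | r = 1) = (4/5)(1/4)(3/3) = 1/5; P(data | r = 2) = (3/5)(2/4)(2/3) = 1/5; P(data | r = 3) = (2/5)(3/4)(1/3) = 1/10; P(data | r = 4) = (1/5)(4/4)(0/3) = 0.
Multiplying each by its prior: 1/4 · 1/5 = 1/20, 1/4 · 1/5 = 1/20, 1/4 · 1/10 = 1/40, 1/4 · 0 = 0; these sum to 1/8.
Dividing through by the total gives posterior P(r = 1 | data) = 2/5, P(r = 2 | data) = 2/5, P(r = 3 | data) = 1/5, P(r = 4 | data) = 0.
So P(purple next | data) = Σ P(purple next | H) P(H | data) = (0)(2/5) + (1/2)(2/5) + (1)(1/5) = 2/5.

0.4000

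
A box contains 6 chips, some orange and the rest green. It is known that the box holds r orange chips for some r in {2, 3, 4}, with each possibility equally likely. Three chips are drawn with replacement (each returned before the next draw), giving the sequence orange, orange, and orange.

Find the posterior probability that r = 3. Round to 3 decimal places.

0.273

For each hypothesis, P(data | H) works out to: P(data | r = 2) = (2/6)(2/6)(2/6) = 1/27; P(data | r = 3) = (3/6)(3/6)(3/6) = 1/8; P(data | r = 4) = (4/6)(4/6)(4/6) = 8/27.
Weighting by the prior gives 1/3 · 1/27 = 1/81, 1/3 · 1/8 = 1/24, 1/3 · 8/27 = 8/81; summing to 11/72.
Hence P(r = 3 | data) = (1/24) / (11/72) = 3/11.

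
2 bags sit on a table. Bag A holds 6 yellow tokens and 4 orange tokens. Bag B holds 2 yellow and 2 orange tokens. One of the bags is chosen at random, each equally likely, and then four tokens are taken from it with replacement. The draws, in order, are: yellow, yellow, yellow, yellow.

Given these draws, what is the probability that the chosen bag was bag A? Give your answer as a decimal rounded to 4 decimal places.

For each hypothesis, P(data | H) works out to: P(data | bag A) = (6/10)(6/10)(6/10)(6/10) = 0.1296; P(data | bag B) = (2/4)(2/4)(2/4)(2/4) = 0.0625.
Multiplying each by its prior: 1/2 · 0.1296 = 0.0648, 1/2 · 0.0625 = 0.03125; these sum to 0.09605.
So P(bag A | data) = (0.0648) / (0.09605) = 0.67465.

0.6746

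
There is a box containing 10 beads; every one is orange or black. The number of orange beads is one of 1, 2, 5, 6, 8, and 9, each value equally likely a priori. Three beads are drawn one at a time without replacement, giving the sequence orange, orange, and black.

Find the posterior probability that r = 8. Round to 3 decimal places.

0.267

For each hypothesis, P(data | H) works out to: P(data | r = 1) = (1/10)(0/9) = 0; P(data | r = 2) = (2/10)(1/9)(8/8) = 1/45; P(data | r = 5) = (5/10)(4/9)(5/8) = 5/36; P(data | r = 6) = (6/10)(5/9)(4/8) = 1/6; P(data | r = 8) = (8/10)(7/9)(2/8) = 7/45; P(data | r = 9) = (9/10)(8/9)(1/8) = 1/10.
Weighting by the prior gives 1/6 · 0 = 0, 1/6 · 1/45 = 1/270, 1/6 · 5/36 = 5/216, 1/6 · 1/6 = 1/36, 1/6 · 7/45 = 7/270, 1/6 · 1/10 = 1/60; these sum to 7/72.
Hence P(r = 8 | data) = (7/270) / (7/72) = 4/15.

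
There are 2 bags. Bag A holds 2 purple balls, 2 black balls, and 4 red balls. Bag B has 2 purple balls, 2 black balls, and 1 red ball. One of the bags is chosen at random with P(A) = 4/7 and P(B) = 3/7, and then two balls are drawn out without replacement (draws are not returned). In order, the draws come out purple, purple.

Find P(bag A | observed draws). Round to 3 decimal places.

The likelihood of the observed sequence under each hypothesis: P(data | bag A) = (2/8)(1/7) = 1/28; P(data | bag B) = (2/5)(1/4) = 1/10.
Weighting by the prior gives 4/7 · 1/28 = 1/49, 3/7 · 1/10 = 3/70; these sum to 31/490.
Therefore the posterior P(bag A | data) = (1/49) / (31/490) = 10/31.

0.323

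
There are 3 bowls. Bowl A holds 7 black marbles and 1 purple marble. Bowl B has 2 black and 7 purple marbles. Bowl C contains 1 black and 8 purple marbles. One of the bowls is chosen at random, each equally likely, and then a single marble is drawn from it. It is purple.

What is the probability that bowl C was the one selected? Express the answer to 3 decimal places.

0.496

For each hypothesis, P(data | H) works out to: P(data | bowl A) = (1/8) = 1/8; P(data | bowl B) = (7/9) = 7/9; P(data | bowl C) = (8/9) = 8/9.
The prior-weighted likelihoods are 1/3 · 1/8 = 1/24, 1/3 · 7/9 = 7/27, 1/3 · 8/9 = 8/27; with total 43/72.
By Bayes' rule, P(bowl C | data) = (8/27) / (43/72) = 64/129.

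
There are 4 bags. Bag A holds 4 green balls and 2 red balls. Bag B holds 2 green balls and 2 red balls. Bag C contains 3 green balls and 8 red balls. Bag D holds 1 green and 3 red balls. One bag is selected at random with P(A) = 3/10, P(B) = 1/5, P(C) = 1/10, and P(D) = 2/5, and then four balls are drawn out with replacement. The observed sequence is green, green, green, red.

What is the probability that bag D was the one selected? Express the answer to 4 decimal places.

0.0971

Under each hypothesis, the probability of the observed sequence is: P(data | bag A) = (4/6)(4/6)(4/6)(2/6) = 0.098765; P(data | bag B) = (2/4)(2/4)(2/4)(2/4) = 0.0625; P(data | bag C) = (3/11)(3/11)(3/11)(8/11) = 0.014753; P(data | bag D) = (1/4)(1/4)(1/4)(3/4) = 0.011719.
Multiplying each by its prior: 3/10 · 0.098765 = 0.02963, 1/5 · 0.0625 = 0.0125, 1/10 · 0.014753 = 0.0014753, 2/5 · 0.011719 = 0.0046875; summing to 0.048292.
So P(bag D | data) = (0.0046875) / (0.048292) = 0.097065.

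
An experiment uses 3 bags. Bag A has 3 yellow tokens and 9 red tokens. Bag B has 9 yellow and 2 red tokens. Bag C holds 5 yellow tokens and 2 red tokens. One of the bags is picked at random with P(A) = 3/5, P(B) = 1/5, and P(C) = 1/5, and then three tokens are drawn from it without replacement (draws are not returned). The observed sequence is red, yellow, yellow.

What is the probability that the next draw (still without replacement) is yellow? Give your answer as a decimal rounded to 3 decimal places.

Under each hypothesis, the probability of the observed sequence is: P(data | bag A) = (9/12)(3/11)(2/10) = 0.040909; P(data | bag B) = (2/11)(9/10)(8/9) = 0.14545; P(data | bag C) = (2/7)(5/6)(4/5) = 0.19048.
The prior-weighted likelihoods are 3/5 · 0.040909 = 0.024545, 1/5 · 0.14545 = 0.029091, 1/5 · 0.19048 = 0.038095; these sum to 0.091732.
Dividing through by the total gives posterior P(bag A | data) = 0.26758, P(bag B | data) = 0.31713, P(bag C | data) = 0.41529.
Averaging over the posterior, P(yellow next | data) = (1/9)(0.26758) + (7/8)(0.31713) + (3/4)(0.41529) = 0.61869.

0.619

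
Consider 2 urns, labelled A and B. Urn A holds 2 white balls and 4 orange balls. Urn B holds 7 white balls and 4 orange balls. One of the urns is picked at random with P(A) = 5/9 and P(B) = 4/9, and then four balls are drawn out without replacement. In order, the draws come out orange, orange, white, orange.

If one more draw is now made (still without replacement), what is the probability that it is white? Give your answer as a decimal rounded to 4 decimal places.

0.5403

Compute the likelihood of the observed sequence for each case: P(data | urn A) = (4/6)(3/5)(2/4)(2/3) = 0.13333; P(data | urn B) = (4/11)(3/10)(7/9)(2/8) = 0.021212.
The prior-weighted likelihoods are 5/9 · 0.13333 = 0.074074, 4/9 · 0.021212 = 0.0094276; with total 0.083502.
Dividing through by the total gives posterior P(urn A | data) = 0.8871, P(urn B | data) = 0.1129.
Averaging over the posterior, P(white next | data) = (1/2)(0.8871) + (6/7)(0.1129) = 0.54032.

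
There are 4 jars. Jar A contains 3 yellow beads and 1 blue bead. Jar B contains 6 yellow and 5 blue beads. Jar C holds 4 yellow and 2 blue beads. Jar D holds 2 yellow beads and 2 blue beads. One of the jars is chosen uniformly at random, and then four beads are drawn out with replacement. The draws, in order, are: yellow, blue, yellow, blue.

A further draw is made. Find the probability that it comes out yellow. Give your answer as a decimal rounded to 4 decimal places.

The likelihood of the observed sequence under each hypothesis: P(data | jar A) = (3/4)(1/4)(3/4)(1/4) = 0.035156; P(data | jar B) = (6/11)(5/11)(6/11)(5/11) = 0.061471; P(data | jar C) = (4/6)(2/6)(4/6)(2/6) = 0.049383; P(data | jar D) = (2/4)(2/4)(2/4)(2/4) = 0.0625.
Weighting by the prior gives 1/4 · 0.035156 = 0.0087891, 1/4 · 0.061471 = 0.015368, 1/4 · 0.049383 = 0.012346, 1/4 · 0.0625 = 0.015625; these sum to 0.052128.
Normalising, the posterior is P(jar A | data) = 0.16861, P(jar B | data) = 0.29481, P(jar C | data) = 0.23684, P(jar D | data) = 0.29975.
Averaging over the posterior, P(yellow next | data) = (3/4)(0.16861) + (6/11)(0.29481) + (2/3)(0.23684) + (1/2)(0.29975) = 0.59502.

0.5950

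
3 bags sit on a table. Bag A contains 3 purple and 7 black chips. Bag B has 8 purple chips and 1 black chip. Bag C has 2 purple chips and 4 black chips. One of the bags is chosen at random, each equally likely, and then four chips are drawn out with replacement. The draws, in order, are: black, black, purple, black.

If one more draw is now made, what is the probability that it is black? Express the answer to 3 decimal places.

0.680

For each hypothesis, P(data | H) works out to: P(data | bag A) = (7/10)(7/10)(3/10)(7/10) = 0.1029; P(data | bag B) = (1/9)(1/9)(8/9)(1/9) = 0.0012193; P(data | bag C) = (4/6)(4/6)(2/6)(4/6) = 0.098765.
The prior-weighted likelihoods are 1/3 · 0.1029 = 0.0343, 1/3 · 0.0012193 = 0.00040644, 1/3 · 0.098765 = 0.032922; with total 0.067628.
Dividing through by the total gives posterior P(bag A | data) = 0.50718, P(bag B | data) = 0.0060099, P(bag C | data) = 0.48681.
The predictive probability is P(black next | data) = (7/10)(0.50718) + (1/9)(0.0060099) + (2/3)(0.48681) = 0.68023.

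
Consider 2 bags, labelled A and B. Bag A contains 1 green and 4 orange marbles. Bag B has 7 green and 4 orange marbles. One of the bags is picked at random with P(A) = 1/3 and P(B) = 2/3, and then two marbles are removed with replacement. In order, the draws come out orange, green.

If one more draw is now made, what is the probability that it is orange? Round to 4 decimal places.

Under each hypothesis, the probability of the observed sequence is: P(data | bag A) = (4/5)(1/5) = 0.16; P(data | bag B) = (4/11)(7/11) = 0.2314.
Weighting by the prior gives 1/3 · 0.16 = 0.053333, 2/3 · 0.2314 = 0.15427; summing to 0.2076.
Normalising, the posterior is P(bag A | data) = 0.2569, P(bag B | data) = 0.7431.
Averaging over the posterior, P(orange next | data) = (4/5)(0.2569) + (4/11)(0.7431) = 0.47574.

0.4757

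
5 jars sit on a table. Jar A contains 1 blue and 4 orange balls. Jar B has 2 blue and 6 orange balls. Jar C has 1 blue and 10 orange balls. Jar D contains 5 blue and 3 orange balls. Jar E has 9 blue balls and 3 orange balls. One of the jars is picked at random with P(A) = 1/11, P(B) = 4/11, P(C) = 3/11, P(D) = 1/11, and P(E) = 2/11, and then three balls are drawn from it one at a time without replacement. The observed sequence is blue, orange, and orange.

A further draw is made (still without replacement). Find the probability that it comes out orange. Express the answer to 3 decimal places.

For each hypothesis, P(data | H) works out to: P(data | jar A) = (1/5)(4/4)(3/3) = 0.2; P(data | jar B) = (2/8)(6/7)(5/6) = 0.17857; P(data | jar C) = (1/11)(10/10)(9/9) = 0.090909; P(data | jar D) = (5/8)(3/7)(2/6) = 0.089286; P(data | jar E) = (9/12)(3/11)(2/10) = 0.040909.
Multiplying each by its prior: 1/11 · 0.2 = 0.018182, 4/11 · 0.17857 = 0.064935, 3/11 · 0.090909 = 0.024793, 1/11 · 0.089286 = 0.0081169, 2/11 · 0.040909 = 0.007438; summing to 0.12347.
The posterior is then P(jar A | data) = 0.14726, P(jar B | data) = 0.52594, P(jar C | data) = 0.20081, P(jar D | data) = 0.065742, P(jar E | data) = 0.060244.
The predictive probability is P(orange next | data) = (1)(0.14726) + (4/5)(0.52594) + (1)(0.20081) + (1/5)(0.065742) + (1/9)(0.060244) = 0.78867.

0.789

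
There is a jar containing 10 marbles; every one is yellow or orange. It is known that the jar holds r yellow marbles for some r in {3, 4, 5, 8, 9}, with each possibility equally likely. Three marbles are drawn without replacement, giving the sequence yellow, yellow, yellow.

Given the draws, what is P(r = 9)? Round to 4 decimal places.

For each hypothesis, P(data | H) works out to: P(data | r = 3) = (3/10)(2/9)(1/8) = 1/120; P(data | r = 4) = (4/10)(3/9)(2/8) = 1/30; P(data | r = 5) = (5/10)(4/9)(3/8) = 1/12; P(data | r = 8) = (8/10)(7/9)(6/8) = 7/15; P(data | r = 9) = (9/10)(8/9)(7/8) = 7/10.
The prior-weighted likelihoods are 1/5 · 1/120 = 1/600, 1/5 · 1/30 = 1/150, 1/5 · 1/12 = 1/60, 1/5 · 7/15 = 7/75, 1/5 · 7/10 = 7/50; with total 31/120.
So P(r = 9 | data) = (7/50) / (31/120) = 84/155.

0.5419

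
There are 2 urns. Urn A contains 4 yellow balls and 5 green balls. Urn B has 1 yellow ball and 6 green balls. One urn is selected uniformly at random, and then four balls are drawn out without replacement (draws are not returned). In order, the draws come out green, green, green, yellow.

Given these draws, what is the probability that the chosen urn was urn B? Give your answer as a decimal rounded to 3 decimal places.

The likelihood of the observed sequence under each hypothesis: P(data | urn A) = (5/9)(4/8)(3/7)(4/6) = 5/63; P(data | urn B) = (6/7)(5/6)(4/5)(1/4) = 1/7.
The prior-weighted likelihoods are 1/2 · 5/63 = 5/126, 1/2 · 1/7 = 1/14; with total 1/9.
Hence P(urn B | data) = (1/14) / (1/9) = 9/14.

0.643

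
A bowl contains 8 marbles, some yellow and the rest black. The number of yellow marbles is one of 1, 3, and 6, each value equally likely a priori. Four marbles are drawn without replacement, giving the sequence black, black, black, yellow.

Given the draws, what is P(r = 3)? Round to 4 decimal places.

0.4615

Under each hypothesis, the probability of the observed sequence is: P(data | r = 1) = (7/8)(6/7)(5/6)(1/5) = 1/8; P(data | r = 3) = (5/8)(4/7)(3/6)(3/5) = 3/28; P(data | r = 6) = (2/8)(1/7)(0/6) = 0.
The prior-weighted likelihoods are 1/3 · 1/8 = 1/24, 1/3 · 3/28 = 1/28, 1/3 · 0 = 0; with total 13/168.
Hence P(r = 3 | data) = (1/28) / (13/168) = 6/13.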